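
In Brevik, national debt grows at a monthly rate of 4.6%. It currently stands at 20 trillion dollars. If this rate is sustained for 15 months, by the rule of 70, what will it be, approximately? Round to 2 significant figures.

Doubling time ≈ 70/4.6 = 15.22 months.
15 months is 15/15.22 ≈ 0.99 doublings, a factor of 2^0.99 ≈ 1.99.
20 × 1.99 ≈ 40 trillion dollars.

roughly 40 trillion dollars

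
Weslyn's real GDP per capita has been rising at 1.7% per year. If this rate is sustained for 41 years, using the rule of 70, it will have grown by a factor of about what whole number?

approximately 2 times

Doubling time ≈ 70/1.7 = 41.18 years.
41/41.18 ≈ 1 doubling, so about 2^1 = 2×.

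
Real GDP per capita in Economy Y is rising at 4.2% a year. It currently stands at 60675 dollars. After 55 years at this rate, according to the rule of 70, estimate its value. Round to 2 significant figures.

about 600000 dollars

It doubles every 70/4.2 ≈ 16.67 years, so 55 years is 3.30 doublings.
2^3.30 ≈ 9.85; 60675 × 9.85 ≈ 600000 dollars.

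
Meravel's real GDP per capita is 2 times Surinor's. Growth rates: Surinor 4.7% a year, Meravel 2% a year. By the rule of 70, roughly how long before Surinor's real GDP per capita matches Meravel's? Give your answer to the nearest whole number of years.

≈ 26 years

Surinor gains on Meravel at 4.7% − 2% = 2.7 points a year.
At that relative rate the gap halves every 70/2.7 ≈ 25.93 years.
A 2 times gap closes after 1 halving: 1 × 25.93 ≈ 26 years.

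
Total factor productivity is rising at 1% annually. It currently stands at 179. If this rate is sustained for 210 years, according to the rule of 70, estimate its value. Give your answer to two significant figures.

Doubling time ≈ 70/1 = 70.00 years.
210 years is 210/70.00 ≈ 3.00 doublings, a factor of 2^3.00 ≈ 8.00.
179 × 8.00 ≈ 1400.

≈ 1400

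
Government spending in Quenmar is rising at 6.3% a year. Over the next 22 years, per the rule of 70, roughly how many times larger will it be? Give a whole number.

around 4 times

At 6.3% one doubling takes ≈ 11.11 years; 22 years is 2 of them, so ×4.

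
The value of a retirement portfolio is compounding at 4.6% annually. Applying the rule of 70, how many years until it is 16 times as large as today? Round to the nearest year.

Doubling time ≈ 70/4.6 = 15.22 years.
16 = 2^4, so 4 doublings → 61 years.

61 years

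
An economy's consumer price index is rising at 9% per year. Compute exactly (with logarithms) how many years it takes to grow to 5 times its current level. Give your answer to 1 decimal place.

18.7 years

t = ln(5) / ln(1 + 0.09) = 1.6094 / 0.086178 ≈ 18.68.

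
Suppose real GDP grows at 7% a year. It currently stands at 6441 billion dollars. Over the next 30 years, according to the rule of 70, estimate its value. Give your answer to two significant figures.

It doubles every 70/7 ≈ 10.00 years, so 30 years is 3.00 doublings.
2^3.00 ≈ 8.00; 6441 × 8.00 ≈ 52000 billion dollars.

≈ 52000 billion dollars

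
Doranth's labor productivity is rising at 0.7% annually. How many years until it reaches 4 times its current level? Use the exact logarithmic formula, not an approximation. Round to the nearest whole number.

199 years

t = ln(4) / ln(1 + 0.007) = 1.3863 / 0.006976 ≈ 198.72.
≈ 199 years.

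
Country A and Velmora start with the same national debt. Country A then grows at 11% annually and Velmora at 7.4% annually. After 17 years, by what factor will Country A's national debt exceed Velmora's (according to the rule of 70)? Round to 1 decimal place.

around 1.8 times

Only the 3.6-point difference matters.
70/3.6 ≈ 19.44 years per doubling of the ratio; 17 years gives 0.87 doublings, so ≈ 1.8×.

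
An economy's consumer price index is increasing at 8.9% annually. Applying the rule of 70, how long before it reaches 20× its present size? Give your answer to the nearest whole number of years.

around 34 years

At 8.9% it doubles every 70/8.9 ≈ 7.87 years.
20× is log₂ 20 ≈ 4.32 doublings, so ≈ 4.32 × 7.87 = 34 years.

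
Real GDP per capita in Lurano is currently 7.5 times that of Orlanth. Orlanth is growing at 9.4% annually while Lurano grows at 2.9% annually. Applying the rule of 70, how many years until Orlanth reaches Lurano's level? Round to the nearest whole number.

Orlanth gains on Lurano at 9.4% − 2.9% = 6.5 points a year.
At that relative rate the gap halves every 70/6.5 ≈ 10.77 years.
A 7.5 times gap takes log₂(7.5) ≈ 2.91 halvings to close: 2.91 × 10.77 ≈ 31 years.

31 years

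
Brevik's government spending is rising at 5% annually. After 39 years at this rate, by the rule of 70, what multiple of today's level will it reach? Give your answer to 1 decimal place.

Doubling time ≈ 70/5 = 14.00 years.
39 years / 14.00 ≈ 2.79 doublings → factor 2^2.79 ≈ 6.9.

≈ 6.9 times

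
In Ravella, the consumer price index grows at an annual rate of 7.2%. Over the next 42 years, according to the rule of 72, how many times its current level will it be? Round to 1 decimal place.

18.4 times

Doubles every ≈ 10.00 years (72/7.2).
42 years is 4.20 doublings; 2^4.20 ≈ 18.4×.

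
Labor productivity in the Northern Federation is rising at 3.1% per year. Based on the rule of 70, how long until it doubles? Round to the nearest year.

70/3.1 ≈ 22.58, so it doubles roughly every 23 years.

around 23 years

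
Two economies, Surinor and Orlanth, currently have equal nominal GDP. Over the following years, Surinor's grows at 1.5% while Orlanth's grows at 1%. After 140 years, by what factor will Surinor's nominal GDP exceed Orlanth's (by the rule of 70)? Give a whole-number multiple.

Rate gap = 1.5% − 1% = 0.5 points.
The ratio doubles every 70/0.5 ≈ 140.00 years.
140/140.00 ≈ 1.00 doublings → ratio ≈ 2^1.00 ≈ 2.

≈ 2 times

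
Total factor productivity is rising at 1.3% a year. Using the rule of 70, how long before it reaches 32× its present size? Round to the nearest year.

≈ 269 years

Doubling time ≈ 70/1.3 = 53.85 years.
32× is 5 doublings, so 5 × 53.85 ≈ 269 years.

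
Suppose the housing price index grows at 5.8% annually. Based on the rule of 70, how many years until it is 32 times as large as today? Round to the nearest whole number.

around 60 years

At 5.8% it doubles every 70/5.8 ≈ 12.07 years.
32 = 2^5, so 5 doublings → 60 years.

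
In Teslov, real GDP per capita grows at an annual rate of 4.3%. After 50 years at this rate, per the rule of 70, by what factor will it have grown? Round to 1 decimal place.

about 8.4 times

Doubles every ≈ 16.28 years (70/4.3).
50 years is 3.07 doublings; 2^3.07 ≈ 8.4×.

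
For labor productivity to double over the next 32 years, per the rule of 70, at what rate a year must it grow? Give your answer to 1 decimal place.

roughly 2.2%

70 / 32 ≈ 2.19, so about 2.2% a year.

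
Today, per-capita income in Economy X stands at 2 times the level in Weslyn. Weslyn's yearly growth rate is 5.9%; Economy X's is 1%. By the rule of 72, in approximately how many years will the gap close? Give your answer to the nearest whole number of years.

What matters is the difference: 4.9 pp.
Rule of 72 on the gap: the ratio halves every 72/4.9 ≈ 14.69 years.
A 2 times gap closes after 1 halving: 1 × 14.69 ≈ 15 years.

approximately 15 years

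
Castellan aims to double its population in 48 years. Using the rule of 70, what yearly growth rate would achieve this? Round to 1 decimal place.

around 1.5%

70 / 48 ≈ 1.46, so about 1.5% per year.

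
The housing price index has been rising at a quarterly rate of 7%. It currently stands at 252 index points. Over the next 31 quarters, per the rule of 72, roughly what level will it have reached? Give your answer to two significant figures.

Doubling time ≈ 72/7 = 10.29 quarters.
31 quarters is 31/10.29 ≈ 3.01 doublings, a factor of 2^3.01 ≈ 8.06.
252 × 8.06 ≈ 2000 index points.

around 2000 index points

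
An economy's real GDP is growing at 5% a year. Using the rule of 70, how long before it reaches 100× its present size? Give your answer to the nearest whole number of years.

Doubling time ≈ 70/5 = 14.00 years.
100× is log₂ 100 ≈ 6.64 doublings, so ≈ 6.64 × 14.00 = 93 years.

93 years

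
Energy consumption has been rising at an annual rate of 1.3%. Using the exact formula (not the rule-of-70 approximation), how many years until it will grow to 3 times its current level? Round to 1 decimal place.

t = ln(3) / ln(1 + 0.013) = 1.0986 / 0.012916 ≈ 85.06.

85.1 years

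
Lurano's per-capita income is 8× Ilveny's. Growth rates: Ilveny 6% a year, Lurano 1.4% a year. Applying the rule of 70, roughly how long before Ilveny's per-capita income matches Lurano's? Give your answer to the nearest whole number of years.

approximately 46 years

Ilveny gains on Lurano at 6% − 1.4% = 4.6 points a year.
At that relative rate the gap halves every 70/4.6 ≈ 15.22 years.
An 8× gap closes after 3 halvings: 3 × 15.22 ≈ 46 years.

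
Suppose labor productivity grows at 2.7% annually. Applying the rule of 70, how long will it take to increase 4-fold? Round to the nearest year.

52 years

Doubling time ≈ 70/2.7 = 25.93 years.
4 = 2^2, so 2 doublings → 52 years.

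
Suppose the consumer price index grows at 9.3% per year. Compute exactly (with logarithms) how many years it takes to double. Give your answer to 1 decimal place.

t = ln(2) / ln(1 + 0.093) = 0.6931 / 0.088926 ≈ 7.79.

7.8 years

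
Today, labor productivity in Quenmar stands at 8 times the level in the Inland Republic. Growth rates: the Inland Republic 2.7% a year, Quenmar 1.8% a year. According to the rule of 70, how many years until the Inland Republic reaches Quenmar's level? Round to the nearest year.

around 233 years

The growth-rate gap is 2.7% − 1.8% = 0.9 percentage points.
So the ratio between them halves every 70/0.9 ≈ 77.78 years.
An 8 times gap closes after 3 halvings: 3 × 77.78 ≈ 233 years.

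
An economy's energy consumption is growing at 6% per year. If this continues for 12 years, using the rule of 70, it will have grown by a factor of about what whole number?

about 2 times

Doubling time ≈ 70/6 = 11.67 years.
12/11.67 ≈ 1 doubling, so about 2^1 = 2×.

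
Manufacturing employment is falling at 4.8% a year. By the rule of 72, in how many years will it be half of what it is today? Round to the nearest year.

Falling at 4.8%, it halves about every 72/4.8 = 15.00 years.

around 15 years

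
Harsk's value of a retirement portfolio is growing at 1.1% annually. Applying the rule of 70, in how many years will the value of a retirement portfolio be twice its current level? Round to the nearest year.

around 64 years

Doubling time ≈ 70 / 1.1 = 63.64 years.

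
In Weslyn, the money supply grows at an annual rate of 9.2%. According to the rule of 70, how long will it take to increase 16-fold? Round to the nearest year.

around 30 years

Doubling time ≈ 70/9.2 = 7.61 years.
Getting to 16× needs 4 doublings: 4 × 7.61 ≈ 30 years.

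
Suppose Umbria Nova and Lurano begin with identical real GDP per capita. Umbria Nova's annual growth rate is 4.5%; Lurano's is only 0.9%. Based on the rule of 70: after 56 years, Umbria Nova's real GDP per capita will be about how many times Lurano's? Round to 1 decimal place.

Rate gap = 4.5% − 0.9% = 3.6 points.
The ratio doubles every 70/3.6 ≈ 19.44 years.
56/19.44 ≈ 2.88 doublings → ratio ≈ 2^2.88 ≈ 7.4.

roughly 7.4 times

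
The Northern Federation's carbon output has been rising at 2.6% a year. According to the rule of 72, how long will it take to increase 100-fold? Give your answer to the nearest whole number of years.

At 2.6% it doubles every 72/2.6 ≈ 27.69 years.
Reaching 100× takes log₂(100) ≈ 6.64 doublings.
6.64 × 27.69 ≈ 184 years.

≈ 184 years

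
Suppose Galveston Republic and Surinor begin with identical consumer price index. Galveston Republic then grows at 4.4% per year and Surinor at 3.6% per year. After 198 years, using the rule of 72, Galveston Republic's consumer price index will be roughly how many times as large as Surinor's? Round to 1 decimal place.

around 4.6 times

Galveston Republic pulls ahead at 0.8 pp per year, so the ratio doubles every 72/0.8 ≈ 90.00 years.
In 198 years that's 2.20 doublings: 2^2.20 ≈ 4.6.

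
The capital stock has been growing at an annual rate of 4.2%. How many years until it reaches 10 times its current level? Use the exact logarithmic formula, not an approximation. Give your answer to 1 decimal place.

t = ln(10) / ln(1 + 0.042) = 2.3026 / 0.041142 ≈ 55.97.

56.0 years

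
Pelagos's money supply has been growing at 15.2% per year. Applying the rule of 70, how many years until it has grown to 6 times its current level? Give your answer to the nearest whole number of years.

One doubling takes 70/15.2 = 4.61 years.
Reaching 6× takes log₂(6) ≈ 2.58 doublings.
2.58 × 4.61 ≈ 12 years.

about 12 years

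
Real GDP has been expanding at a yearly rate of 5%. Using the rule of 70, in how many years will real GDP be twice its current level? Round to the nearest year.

roughly 14 years

70/5 ≈ 14.00, so it doubles roughly every 14 years.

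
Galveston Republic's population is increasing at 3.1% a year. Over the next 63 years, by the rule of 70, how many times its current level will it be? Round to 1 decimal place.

Doubling time ≈ 70/3.1 = 22.58 years.
63 years / 22.58 ≈ 2.79 doublings → factor 2^2.79 ≈ 6.9.

roughly 6.9 times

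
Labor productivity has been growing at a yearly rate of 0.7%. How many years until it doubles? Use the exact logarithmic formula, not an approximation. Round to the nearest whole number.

t = ln(2) / ln(1 + 0.007) = 0.6931 / 0.006976 ≈ 99.35.
≈ 99 years.

99 years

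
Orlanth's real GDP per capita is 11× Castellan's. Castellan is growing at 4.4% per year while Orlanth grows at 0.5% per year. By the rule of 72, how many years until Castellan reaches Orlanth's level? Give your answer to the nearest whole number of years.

around 64 years

Castellan gains on Orlanth at 4.4% − 0.5% = 3.9 points a year.
At that relative rate the gap halves every 72/3.9 ≈ 18.46 years.
An 11× gap takes log₂(11) ≈ 3.46 halvings to close: 3.46 × 18.46 ≈ 64 years.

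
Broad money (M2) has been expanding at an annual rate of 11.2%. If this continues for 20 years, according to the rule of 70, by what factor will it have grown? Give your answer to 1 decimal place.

roughly 9.2 times

Doubles every ≈ 6.25 years (70/11.2).
20 years is 3.20 doublings; 2^3.20 ≈ 9.2×.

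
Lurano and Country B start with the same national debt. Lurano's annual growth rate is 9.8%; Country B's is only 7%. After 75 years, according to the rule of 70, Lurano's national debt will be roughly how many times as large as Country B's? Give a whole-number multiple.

about 8 times

Rate gap = 9.8% − 7% = 2.8 points.
The ratio doubles every 70/2.8 ≈ 25.00 years.
75/25.00 ≈ 3.00 doublings → ratio ≈ 2^3.00 ≈ 8.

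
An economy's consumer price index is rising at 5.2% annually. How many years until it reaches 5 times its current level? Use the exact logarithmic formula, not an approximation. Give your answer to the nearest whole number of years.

32 years

t = ln(5) / ln(1 + 0.052) = 1.6094 / 0.050693 ≈ 31.75.
≈ 32 years.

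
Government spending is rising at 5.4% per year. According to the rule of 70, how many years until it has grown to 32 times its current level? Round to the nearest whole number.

65 years

Doubling time ≈ 70/5.4 = 12.96 years.
32 = 2^5, so 5 doublings → 65 years.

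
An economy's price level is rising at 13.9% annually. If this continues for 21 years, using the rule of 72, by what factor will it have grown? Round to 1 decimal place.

roughly 16.6 times

Doubling time ≈ 72/13.9 = 5.18 years.
21 years / 5.18 ≈ 4.05 doublings → factor 2^4.05 ≈ 16.6.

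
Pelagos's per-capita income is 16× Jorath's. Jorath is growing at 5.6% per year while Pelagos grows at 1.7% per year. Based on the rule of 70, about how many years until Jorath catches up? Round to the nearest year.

Jorath gains on Pelagos at 5.6% − 1.7% = 3.9 points a year.
At that relative rate the gap halves every 70/3.9 ≈ 17.95 years.
A 16× gap closes after 4 halvings: 4 × 17.95 ≈ 72 years.

around 72 years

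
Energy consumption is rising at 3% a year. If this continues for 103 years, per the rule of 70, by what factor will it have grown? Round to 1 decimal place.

Doubles every ≈ 23.33 years (70/3).
103 years is 4.41 doublings; 2^4.41 ≈ 21.3×.

21.3 times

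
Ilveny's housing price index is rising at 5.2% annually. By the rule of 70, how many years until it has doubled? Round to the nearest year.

Doubling time ≈ 70 / 5.2 = 13.46 years.

roughly 13 years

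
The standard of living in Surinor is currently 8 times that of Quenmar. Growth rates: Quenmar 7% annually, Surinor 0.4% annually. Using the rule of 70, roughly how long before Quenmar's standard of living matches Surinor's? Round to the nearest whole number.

32 years

What matters is the difference: 6.6 pp.
Rule of 70 on the gap: the ratio halves every 70/6.6 ≈ 10.61 years.
An 8 times gap closes after 3 halvings: 3 × 10.61 ≈ 32 years.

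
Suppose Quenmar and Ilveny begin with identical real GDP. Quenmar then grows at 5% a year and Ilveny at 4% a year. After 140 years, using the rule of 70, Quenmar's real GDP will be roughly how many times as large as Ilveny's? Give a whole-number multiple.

Only the 1-point difference matters.
70/1 ≈ 70.00 years per doubling of the ratio; 140 years gives 2.00 doublings, so ≈ 4×.

≈ 4 times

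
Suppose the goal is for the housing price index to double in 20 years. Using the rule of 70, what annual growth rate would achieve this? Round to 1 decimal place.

3.5%

70 / 20 ≈ 3.50, so about 3.5% annually.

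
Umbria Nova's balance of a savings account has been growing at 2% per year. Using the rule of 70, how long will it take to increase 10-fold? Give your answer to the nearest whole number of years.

≈ 116 years

One doubling takes 70/2 = 35.00 years.
10× is log₂ 10 ≈ 3.32 doublings, so ≈ 3.32 × 35.00 = 116 years.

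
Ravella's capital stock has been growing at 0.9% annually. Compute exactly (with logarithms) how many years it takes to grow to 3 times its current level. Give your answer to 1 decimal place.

122.6 years

t = ln(3) / ln(1 + 0.009) = 1.0986 / 0.008960 ≈ 122.61.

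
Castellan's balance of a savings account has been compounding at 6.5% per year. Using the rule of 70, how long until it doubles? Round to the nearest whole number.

11 years

At 6.5%, doubling takes about 70/6.5 = 10.77 years.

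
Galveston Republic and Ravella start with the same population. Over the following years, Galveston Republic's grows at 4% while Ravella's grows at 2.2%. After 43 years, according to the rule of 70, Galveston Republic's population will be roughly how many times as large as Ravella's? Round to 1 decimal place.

Rate gap = 4% − 2.2% = 1.8 points.
The ratio doubles every 70/1.8 ≈ 38.89 years.
43/38.89 ≈ 1.11 doublings → ratio ≈ 2^1.11 ≈ 2.2.

around 2.2 times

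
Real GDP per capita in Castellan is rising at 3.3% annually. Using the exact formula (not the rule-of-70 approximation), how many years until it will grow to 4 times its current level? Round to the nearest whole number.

t = ln(4) / ln(1 + 0.033) = 1.3863 / 0.032467 ≈ 42.70.
≈ 43 years.

43 years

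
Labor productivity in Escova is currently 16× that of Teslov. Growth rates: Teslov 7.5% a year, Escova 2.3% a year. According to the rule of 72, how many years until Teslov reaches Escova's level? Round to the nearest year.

Teslov gains on Escova at 7.5% − 2.3% = 5.2 points a year.
At that relative rate the gap halves every 72/5.2 ≈ 13.85 years.
A 16× gap closes after 4 halvings: 4 × 13.85 ≈ 55 years.

about 55 years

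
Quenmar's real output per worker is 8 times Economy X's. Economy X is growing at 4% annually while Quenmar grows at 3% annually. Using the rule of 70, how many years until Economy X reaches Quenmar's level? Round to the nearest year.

The growth-rate gap is 4% − 3% = 1 percentage point.
So the ratio between them halves every 70/1 ≈ 70.00 years.
An 8 times gap closes after 3 halvings: 3 × 70.00 ≈ 210 years.

about 210 years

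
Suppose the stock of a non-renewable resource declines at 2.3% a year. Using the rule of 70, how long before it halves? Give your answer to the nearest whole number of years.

Halving time ≈ 70 / 2.3 = 30.43 → 30 years.

30 years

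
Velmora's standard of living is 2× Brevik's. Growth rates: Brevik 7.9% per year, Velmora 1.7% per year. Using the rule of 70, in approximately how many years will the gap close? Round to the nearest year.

Brevik gains on Velmora at 7.9% − 1.7% = 6.2 points a year.
At that relative rate the gap halves every 70/6.2 ≈ 11.29 years.
A 2× gap closes after 1 halving: 1 × 11.29 ≈ 11 years.

11 years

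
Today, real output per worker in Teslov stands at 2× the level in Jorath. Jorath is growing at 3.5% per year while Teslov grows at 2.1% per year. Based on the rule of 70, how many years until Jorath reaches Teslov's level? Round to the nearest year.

The growth-rate gap is 3.5% − 2.1% = 1.4 percentage points.
So the ratio between them halves every 70/1.4 ≈ 50.00 years.
A 2× gap closes after 1 halving: 1 × 50.00 ≈ 50 years.

50 years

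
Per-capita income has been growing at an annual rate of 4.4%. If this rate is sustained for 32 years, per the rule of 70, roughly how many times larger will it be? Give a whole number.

4 times

Doubling time ≈ 70/4.4 = 15.91 years.
32/15.91 ≈ 2 doublings, so about 2^2 = 4×.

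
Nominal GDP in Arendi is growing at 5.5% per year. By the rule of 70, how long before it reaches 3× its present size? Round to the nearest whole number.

Doubling time ≈ 70/5.5 = 12.73 years.
3× is log₂ 3 ≈ 1.58 doublings, so ≈ 1.58 × 12.73 = 20 years.

20 years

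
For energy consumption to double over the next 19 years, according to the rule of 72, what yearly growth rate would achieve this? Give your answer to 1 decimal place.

around 3.8%

72 / 19 ≈ 3.79, so about 3.8% per year.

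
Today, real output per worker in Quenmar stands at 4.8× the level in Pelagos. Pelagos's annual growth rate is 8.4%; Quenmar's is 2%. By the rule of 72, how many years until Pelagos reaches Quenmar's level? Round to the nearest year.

What matters is the difference: 6.4 pp.
Rule of 72 on the gap: the ratio halves every 72/6.4 ≈ 11.25 years.
A 4.8× gap takes log₂(4.8) ≈ 2.26 halvings to close: 2.26 × 11.25 ≈ 25 years.

25 years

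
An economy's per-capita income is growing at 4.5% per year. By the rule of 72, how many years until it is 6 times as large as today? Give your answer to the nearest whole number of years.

approximately 41 years

At 4.5% it doubles every 72/4.5 ≈ 16.00 years.
Reaching 6× takes log₂(6) ≈ 2.58 doublings.
2.58 × 16.00 ≈ 41 years.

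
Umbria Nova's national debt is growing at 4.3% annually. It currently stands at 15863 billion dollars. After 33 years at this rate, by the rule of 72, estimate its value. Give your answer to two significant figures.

Doubling time ≈ 72/4.3 = 16.74 years.
33 years is 33/16.74 ≈ 1.97 doublings, a factor of 2^1.97 ≈ 3.92.
15863 × 3.92 ≈ 62000 billion dollars.

about 62000 billion dollars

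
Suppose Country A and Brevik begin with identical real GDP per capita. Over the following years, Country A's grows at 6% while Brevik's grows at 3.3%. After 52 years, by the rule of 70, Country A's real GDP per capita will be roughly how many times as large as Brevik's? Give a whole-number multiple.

Rate gap = 6% − 3.3% = 2.7 points.
The ratio doubles every 70/2.7 ≈ 25.93 years.
52/25.93 ≈ 2.01 doublings → ratio ≈ 2^2.01 ≈ 4.

4 times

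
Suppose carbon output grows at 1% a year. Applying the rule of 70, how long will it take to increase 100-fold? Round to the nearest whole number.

about 465 years

At 1% it doubles every 70/1 ≈ 70.00 years.
100× is log₂ 100 ≈ 6.64 doublings, so ≈ 6.64 × 70.00 = 465 years.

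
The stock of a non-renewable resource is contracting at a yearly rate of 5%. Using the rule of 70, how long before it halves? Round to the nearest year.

The rule works in reverse for decay: 70/5 ≈ 14.00 years to halve.

≈ 14 years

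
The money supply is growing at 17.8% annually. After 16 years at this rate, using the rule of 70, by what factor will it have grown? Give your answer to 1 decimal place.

Doubling time ≈ 70/17.8 = 3.93 years.
16 years / 3.93 ≈ 4.07 doublings → factor 2^4.07 ≈ 16.8.

roughly 16.8 times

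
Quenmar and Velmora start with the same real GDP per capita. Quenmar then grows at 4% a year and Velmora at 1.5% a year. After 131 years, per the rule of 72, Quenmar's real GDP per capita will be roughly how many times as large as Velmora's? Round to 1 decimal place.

Quenmar pulls ahead at 2.5 pp per year, so the ratio doubles every 72/2.5 ≈ 28.80 years.
In 131 years that's 4.55 doublings: 2^4.55 ≈ 23.4.

approximately 23.4 times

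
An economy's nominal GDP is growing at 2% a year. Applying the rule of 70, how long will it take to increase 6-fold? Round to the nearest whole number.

around 90 years

One doubling takes 70/2 = 35.00 years.
Reaching 6× takes log₂(6) ≈ 2.58 doublings.
2.58 × 35.00 ≈ 90 years.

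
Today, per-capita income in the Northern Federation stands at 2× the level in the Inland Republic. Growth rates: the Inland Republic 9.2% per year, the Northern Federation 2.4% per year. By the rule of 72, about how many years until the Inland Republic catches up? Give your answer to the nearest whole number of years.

approximately 11 years

The growth-rate gap is 9.2% − 2.4% = 6.8 percentage points.
So the ratio between them halves every 72/6.8 ≈ 10.59 years.
A 2× gap closes after 1 halving: 1 × 10.59 ≈ 11 years.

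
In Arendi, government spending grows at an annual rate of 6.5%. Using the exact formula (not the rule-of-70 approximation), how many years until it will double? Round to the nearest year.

t = ln(2) / ln(1 + 0.065) = 0.6931 / 0.062975 ≈ 11.01.
≈ 11 years.

11 years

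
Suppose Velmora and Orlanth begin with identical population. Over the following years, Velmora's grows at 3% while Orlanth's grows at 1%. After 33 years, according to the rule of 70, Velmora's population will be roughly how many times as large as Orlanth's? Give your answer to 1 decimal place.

Velmora pulls ahead at 2 pp per year, so the ratio doubles every 70/2 ≈ 35.00 years.
In 33 years that's 0.94 doublings: 2^0.94 ≈ 1.9.

about 1.9 times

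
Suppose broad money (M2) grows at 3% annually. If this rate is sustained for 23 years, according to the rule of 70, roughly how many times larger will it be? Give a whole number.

Doubling time ≈ 70/3 = 23.33 years.
23/23.33 ≈ 1 doubling, so about 2^1 = 2×.

roughly 2 times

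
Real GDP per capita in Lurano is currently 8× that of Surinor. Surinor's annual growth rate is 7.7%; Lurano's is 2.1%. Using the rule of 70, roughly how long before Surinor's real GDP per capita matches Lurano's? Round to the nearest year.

The growth-rate gap is 7.7% − 2.1% = 5.6 percentage points.
So the ratio between them halves every 70/5.6 ≈ 12.50 years.
An 8× gap closes after 3 halvings: 3 × 12.50 ≈ 38 years.

≈ 38 years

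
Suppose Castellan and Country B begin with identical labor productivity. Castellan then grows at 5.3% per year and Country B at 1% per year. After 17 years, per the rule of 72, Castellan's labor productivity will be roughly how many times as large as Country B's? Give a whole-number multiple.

Rate gap = 5.3% − 1% = 4.3 points.
The ratio doubles every 72/4.3 ≈ 16.74 years.
17/16.74 ≈ 1.02 doublings → ratio ≈ 2^1.02 ≈ 2.

2 times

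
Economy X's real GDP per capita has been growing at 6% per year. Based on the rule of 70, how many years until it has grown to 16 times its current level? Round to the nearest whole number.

about 47 years

One doubling takes 70/6 = 11.67 years.
16× is 4 doublings, so 4 × 11.67 ≈ 47 years.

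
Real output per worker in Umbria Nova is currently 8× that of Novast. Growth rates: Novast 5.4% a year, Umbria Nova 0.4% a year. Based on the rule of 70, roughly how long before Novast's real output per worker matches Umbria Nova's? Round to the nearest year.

42 years

The growth-rate gap is 5.4% − 0.4% = 5 percentage points.
So the ratio between them halves every 70/5 ≈ 14.00 years.
An 8× gap closes after 3 halvings: 3 × 14.00 ≈ 42 years.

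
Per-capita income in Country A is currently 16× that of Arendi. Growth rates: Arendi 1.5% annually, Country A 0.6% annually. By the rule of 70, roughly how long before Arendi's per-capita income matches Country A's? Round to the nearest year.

approximately 311 years

The growth-rate gap is 1.5% − 0.6% = 0.9 percentage points.
So the ratio between them halves every 70/0.9 ≈ 77.78 years.
A 16× gap closes after 4 halvings: 4 × 77.78 ≈ 311 years.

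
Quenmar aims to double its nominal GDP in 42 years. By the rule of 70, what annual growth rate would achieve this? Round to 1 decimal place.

roughly 1.7%

70 / 42 ≈ 1.67, so about 1.7% a year.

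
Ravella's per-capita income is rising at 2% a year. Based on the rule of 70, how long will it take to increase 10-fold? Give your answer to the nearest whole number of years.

At 2% it doubles every 70/2 ≈ 35.00 years.
Reaching 10× takes log₂(10) ≈ 3.32 doublings.
3.32 × 35.00 ≈ 116 years.

around 116 years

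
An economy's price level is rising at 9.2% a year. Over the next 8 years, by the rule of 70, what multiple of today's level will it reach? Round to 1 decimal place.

approximately 2.1 times

Doubling time ≈ 70/9.2 = 7.61 years.
8 years / 7.61 ≈ 1.05 doublings → factor 2^1.05 ≈ 2.1.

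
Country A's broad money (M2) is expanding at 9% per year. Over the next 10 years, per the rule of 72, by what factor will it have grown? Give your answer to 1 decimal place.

Doubling time ≈ 72/9 = 8.00 years.
10 years / 8.00 ≈ 1.25 doublings → factor 2^1.25 ≈ 2.4.

about 2.4 times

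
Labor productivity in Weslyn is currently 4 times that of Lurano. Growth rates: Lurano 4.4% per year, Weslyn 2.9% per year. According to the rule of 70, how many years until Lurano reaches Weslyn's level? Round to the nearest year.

Lurano gains on Weslyn at 4.4% − 2.9% = 1.5 points a year.
At that relative rate the gap halves every 70/1.5 ≈ 46.67 years.
A 4 times gap closes after 2 halvings: 2 × 46.67 ≈ 93 years.

93 years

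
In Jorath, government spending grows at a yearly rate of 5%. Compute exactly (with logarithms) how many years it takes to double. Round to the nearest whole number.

14 years

t = ln(2) / ln(1 + 0.05) = 0.6931 / 0.048790 ≈ 14.21.
≈ 14 years.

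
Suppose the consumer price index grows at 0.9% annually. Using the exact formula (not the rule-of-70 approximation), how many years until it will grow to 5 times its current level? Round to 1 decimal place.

179.6 years

t = ln(5) / ln(1 + 0.009) = 1.6094 / 0.008960 ≈ 179.62.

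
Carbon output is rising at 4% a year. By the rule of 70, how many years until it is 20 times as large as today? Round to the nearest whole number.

Doubling time ≈ 70/4 = 17.50 years.
Reaching 20× takes log₂(20) ≈ 4.32 doublings.
4.32 × 17.50 ≈ 76 years.

about 76 years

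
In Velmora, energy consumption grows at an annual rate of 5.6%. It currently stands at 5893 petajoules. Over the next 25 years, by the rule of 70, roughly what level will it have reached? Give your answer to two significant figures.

Doubling time ≈ 70/5.6 = 12.50 years.
25 years is 25/12.50 ≈ 2.00 doublings, a factor of 2^2.00 ≈ 4.00.
5893 × 4.00 ≈ 24000 petajoules.

roughly 24000 petajoules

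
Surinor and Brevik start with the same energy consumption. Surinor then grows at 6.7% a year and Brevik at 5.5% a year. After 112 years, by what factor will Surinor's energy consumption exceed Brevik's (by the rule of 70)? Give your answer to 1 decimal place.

Only the 1.2-point difference matters.
70/1.2 ≈ 58.33 years per doubling of the ratio; 112 years gives 1.92 doublings, so ≈ 3.8×.

≈ 3.8 times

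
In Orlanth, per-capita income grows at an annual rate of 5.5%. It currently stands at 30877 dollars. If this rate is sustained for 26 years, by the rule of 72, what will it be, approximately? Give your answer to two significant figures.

Doubling time ≈ 72/5.5 = 13.09 years.
26 years is 26/13.09 ≈ 1.99 doublings, a factor of 2^1.99 ≈ 3.97.
30877 × 3.97 ≈ 120000 dollars.

120000 dollars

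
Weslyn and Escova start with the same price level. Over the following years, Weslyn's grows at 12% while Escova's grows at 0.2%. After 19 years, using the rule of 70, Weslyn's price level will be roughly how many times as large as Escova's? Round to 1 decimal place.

Weslyn pulls ahead at 11.8 pp per year, so the ratio doubles every 70/11.8 ≈ 5.93 years.
In 19 years that's 3.20 doublings: 2^3.20 ≈ 9.2.

about 9.2 times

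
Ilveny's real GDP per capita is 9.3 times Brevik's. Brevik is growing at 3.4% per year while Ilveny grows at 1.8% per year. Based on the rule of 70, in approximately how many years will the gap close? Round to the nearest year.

What matters is the difference: 1.6 pp.
Rule of 70 on the gap: the ratio halves every 70/1.6 ≈ 43.75 years.
A 9.3 times gap takes log₂(9.3) ≈ 3.22 halvings to close: 3.22 × 43.75 ≈ 141 years.

≈ 141 years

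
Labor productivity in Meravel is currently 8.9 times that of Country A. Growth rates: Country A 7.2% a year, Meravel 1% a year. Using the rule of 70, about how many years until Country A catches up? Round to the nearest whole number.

Country A gains on Meravel at 7.2% − 1% = 6.2 points a year.
At that relative rate the gap halves every 70/6.2 ≈ 11.29 years.
An 8.9 times gap takes log₂(8.9) ≈ 3.15 halvings to close: 3.15 × 11.29 ≈ 36 years.

about 36 years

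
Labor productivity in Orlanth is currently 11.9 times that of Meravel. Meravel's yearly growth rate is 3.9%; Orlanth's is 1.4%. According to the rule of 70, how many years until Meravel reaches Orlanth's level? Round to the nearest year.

around 100 years

Meravel gains on Orlanth at 3.9% − 1.4% = 2.5 points a year.
At that relative rate the gap halves every 70/2.5 ≈ 28.00 years.
An 11.9 times gap takes log₂(11.9) ≈ 3.57 halvings to close: 3.57 × 28.00 ≈ 100 years.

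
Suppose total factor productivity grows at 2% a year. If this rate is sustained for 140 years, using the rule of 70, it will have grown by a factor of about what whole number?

about 16 times

At 2% one doubling takes ≈ 35.00 years; 140 years is 4 of them, so ×16.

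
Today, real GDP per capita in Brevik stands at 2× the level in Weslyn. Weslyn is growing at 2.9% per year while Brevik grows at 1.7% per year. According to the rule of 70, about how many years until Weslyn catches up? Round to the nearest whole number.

approximately 58 years

Weslyn gains on Brevik at 2.9% − 1.7% = 1.2 points a year.
At that relative rate the gap halves every 70/1.2 ≈ 58.33 years.
A 2× gap closes after 1 halving: 1 × 58.33 ≈ 58 years.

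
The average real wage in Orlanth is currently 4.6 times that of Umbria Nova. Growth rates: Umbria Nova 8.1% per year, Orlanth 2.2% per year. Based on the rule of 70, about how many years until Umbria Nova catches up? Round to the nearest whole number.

What matters is the difference: 5.9 pp.
Rule of 70 on the gap: the ratio halves every 70/5.9 ≈ 11.86 years.
A 4.6 times gap takes log₂(4.6) ≈ 2.20 halvings to close: 2.20 × 11.86 ≈ 26 years.

approximately 26 years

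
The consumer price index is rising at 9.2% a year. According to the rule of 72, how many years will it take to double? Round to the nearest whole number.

Doubling time ≈ 72 / 9.2 = 7.83 years.

roughly 8 years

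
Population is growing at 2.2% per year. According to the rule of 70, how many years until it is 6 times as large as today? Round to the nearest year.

One doubling takes 70/2.2 = 31.82 years.
Reaching 6× takes log₂(6) ≈ 2.58 doublings.
2.58 × 31.82 ≈ 82 years.

approximately 82 years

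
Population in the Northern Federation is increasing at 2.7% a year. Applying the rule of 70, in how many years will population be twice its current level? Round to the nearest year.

Doubling time ≈ 70 / 2.7 = 25.93 years.

about 26 years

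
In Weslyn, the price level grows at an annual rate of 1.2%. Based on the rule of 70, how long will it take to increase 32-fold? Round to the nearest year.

292 years

At 1.2% it doubles every 70/1.2 ≈ 58.33 years.
32 = 2^5, so 5 doublings → 292 years.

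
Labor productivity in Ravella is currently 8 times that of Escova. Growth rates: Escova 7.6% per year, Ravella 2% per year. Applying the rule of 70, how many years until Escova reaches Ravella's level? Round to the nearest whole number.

roughly 38 years

What matters is the difference: 5.6 pp.
Rule of 70 on the gap: the ratio halves every 70/5.6 ≈ 12.50 years.
An 8 times gap closes after 3 halvings: 3 × 12.50 ≈ 38 years.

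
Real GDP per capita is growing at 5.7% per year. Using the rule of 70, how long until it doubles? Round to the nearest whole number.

about 12 years

Doubling time ≈ 70 / 5.7 = 12.28 years.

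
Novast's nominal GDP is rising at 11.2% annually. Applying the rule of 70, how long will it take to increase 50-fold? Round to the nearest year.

At 11.2% it doubles every 70/11.2 ≈ 6.25 years.
Reaching 50× takes log₂(50) ≈ 5.64 doublings.
5.64 × 6.25 ≈ 35 years.

approximately 35 years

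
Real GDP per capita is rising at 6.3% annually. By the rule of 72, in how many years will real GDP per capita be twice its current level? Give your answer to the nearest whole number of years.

11 years

At 6.3%, doubling takes about 72/6.3 = 11.43 years.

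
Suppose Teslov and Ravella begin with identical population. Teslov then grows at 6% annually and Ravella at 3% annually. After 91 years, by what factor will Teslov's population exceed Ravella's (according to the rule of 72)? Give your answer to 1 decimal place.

Only the 3-point difference matters.
72/3 ≈ 24.00 years per doubling of the ratio; 91 years gives 3.79 doublings, so ≈ 13.8×.

approximately 13.8 times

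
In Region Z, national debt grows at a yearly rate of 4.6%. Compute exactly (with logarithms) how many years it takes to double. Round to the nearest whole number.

15 years

t = ln(2) / ln(1 + 0.046) = 0.6931 / 0.044973 ≈ 15.41.
≈ 15 years.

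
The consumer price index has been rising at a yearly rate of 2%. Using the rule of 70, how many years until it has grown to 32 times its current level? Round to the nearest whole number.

about 175 years

One doubling takes 70/2 = 35.00 years.
32 = 2^5, so 5 doublings → 175 years.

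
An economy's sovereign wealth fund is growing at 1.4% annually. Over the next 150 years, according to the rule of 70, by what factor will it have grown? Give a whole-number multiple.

approximately 8 times

Doubling time ≈ 70/1.4 = 50.00 years.
150/50.00 ≈ 3 doublings, so about 2^3 = 8×.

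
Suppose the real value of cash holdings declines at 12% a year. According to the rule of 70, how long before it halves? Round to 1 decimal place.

The rule works in reverse for decay: 70/12 ≈ 5.83 years to halve.

around 5.8 years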